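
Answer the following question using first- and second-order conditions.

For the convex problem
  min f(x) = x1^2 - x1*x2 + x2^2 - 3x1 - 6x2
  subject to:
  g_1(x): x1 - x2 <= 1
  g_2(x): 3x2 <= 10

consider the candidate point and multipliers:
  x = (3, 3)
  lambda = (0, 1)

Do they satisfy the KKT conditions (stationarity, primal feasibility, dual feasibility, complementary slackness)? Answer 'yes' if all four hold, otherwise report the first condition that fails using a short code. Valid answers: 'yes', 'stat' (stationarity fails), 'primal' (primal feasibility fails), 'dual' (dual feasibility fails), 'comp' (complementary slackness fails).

Gradient of f: grad f(x) = Q x + c = (0, -3)
Constraint values g_i(x) = a_i^T x - b_i:
  g_1((3, 3)) = -1
  g_2((3, 3)) = -1
Stationarity residual: grad f(x) + sum_i lambda_i a_i = (0, 0)
  -> stationarity OK
Primal feasibility (all g_i <= 0): OK
Dual feasibility (all lambda_i >= 0): OK
Complementary slackness (lambda_i * g_i(x) = 0 for all i): FAILS

Verdict: the first failing condition is complementary_slackness -> comp.

comp


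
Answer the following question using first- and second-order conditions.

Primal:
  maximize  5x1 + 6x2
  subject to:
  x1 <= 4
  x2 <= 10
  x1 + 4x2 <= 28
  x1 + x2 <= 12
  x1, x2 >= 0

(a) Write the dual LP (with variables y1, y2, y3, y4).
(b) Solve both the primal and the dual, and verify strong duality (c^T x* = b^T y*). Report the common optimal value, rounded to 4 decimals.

The standard primal-dual pair for 'max c^T x s.t. A x <= b, x >= 0' is:
  Dual:  min b^T y  s.t.  A^T y >= c,  y >= 0.

So the dual LP is:
  minimize  4y1 + 10y2 + 28y3 + 12y4
  subject to:
    y1 + y3 + y4 >= 5
    y2 + 4y3 + y4 >= 6
    y1, y2, y3, y4 >= 0

Solving the primal: x* = (4, 6).
  primal value c^T x* = 56.
Solving the dual: y* = (3.5, 0, 1.5, 0).
  dual value b^T y* = 56.
Strong duality: c^T x* = b^T y*. Confirmed.

56


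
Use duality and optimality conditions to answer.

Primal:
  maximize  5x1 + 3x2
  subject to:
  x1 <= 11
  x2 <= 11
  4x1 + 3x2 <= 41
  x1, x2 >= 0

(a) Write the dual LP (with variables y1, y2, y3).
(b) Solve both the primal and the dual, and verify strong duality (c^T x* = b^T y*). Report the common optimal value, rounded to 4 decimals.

The standard primal-dual pair for 'max c^T x s.t. A x <= b, x >= 0' is:
  Dual:  min b^T y  s.t.  A^T y >= c,  y >= 0.

So the dual LP is:
  minimize  11y1 + 11y2 + 41y3
  subject to:
    y1 + 4y3 >= 5
    y2 + 3y3 >= 3
    y1, y2, y3 >= 0

Solving the primal: x* = (10.25, 0).
  primal value c^T x* = 51.25.
Solving the dual: y* = (0, 0, 1.25).
  dual value b^T y* = 51.25.
Strong duality: c^T x* = b^T y*. Confirmed.

51.25


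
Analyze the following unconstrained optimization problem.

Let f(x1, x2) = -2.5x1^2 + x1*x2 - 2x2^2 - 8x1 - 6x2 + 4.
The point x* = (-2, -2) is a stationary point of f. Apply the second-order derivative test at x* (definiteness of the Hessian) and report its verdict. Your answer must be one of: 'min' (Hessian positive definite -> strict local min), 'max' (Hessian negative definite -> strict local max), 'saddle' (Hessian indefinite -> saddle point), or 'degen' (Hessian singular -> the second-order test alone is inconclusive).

Compute the Hessian H = grad^2 f:
  H = [[-5, 1], [1, -4]]
Verify stationarity: grad f(x*) = H x* + g = (0, 0).
Eigenvalues of H: -5.618, -3.382.
Both eigenvalues < 0, so H is negative definite -> x* is a strict local max.

max


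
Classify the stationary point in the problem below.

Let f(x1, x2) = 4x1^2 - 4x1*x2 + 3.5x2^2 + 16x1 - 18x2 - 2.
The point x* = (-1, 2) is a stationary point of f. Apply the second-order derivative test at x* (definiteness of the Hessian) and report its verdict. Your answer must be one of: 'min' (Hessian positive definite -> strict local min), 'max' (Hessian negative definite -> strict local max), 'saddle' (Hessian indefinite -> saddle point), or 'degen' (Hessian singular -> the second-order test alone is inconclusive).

Compute the Hessian H = grad^2 f:
  H = [[8, -4], [-4, 7]]
Verify stationarity: grad f(x*) = H x* + g = (0, 0).
Eigenvalues of H: 3.4689, 11.5311.
Both eigenvalues > 0, so H is positive definite -> x* is a strict local min.

min


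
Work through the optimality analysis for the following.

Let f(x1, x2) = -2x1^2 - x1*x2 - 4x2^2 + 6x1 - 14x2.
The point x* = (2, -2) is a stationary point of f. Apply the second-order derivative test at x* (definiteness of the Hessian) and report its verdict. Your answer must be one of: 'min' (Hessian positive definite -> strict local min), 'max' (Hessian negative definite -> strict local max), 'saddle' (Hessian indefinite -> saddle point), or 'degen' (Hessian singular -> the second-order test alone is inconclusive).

Compute the Hessian H = grad^2 f:
  H = [[-4, -1], [-1, -8]]
Verify stationarity: grad f(x*) = H x* + g = (0, 0).
Eigenvalues of H: -8.2361, -3.7639.
Both eigenvalues < 0, so H is negative definite -> x* is a strict local max.

max


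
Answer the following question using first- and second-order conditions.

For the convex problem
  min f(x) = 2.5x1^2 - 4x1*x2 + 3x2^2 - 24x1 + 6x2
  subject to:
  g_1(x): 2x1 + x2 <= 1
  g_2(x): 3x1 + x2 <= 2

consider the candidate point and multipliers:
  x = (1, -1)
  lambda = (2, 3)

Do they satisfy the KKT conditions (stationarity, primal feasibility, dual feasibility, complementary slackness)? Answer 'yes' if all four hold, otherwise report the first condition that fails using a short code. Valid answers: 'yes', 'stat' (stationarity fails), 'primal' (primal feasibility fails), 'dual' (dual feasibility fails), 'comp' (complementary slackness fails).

Gradient of f: grad f(x) = Q x + c = (-15, -4)
Constraint values g_i(x) = a_i^T x - b_i:
  g_1((1, -1)) = 0
  g_2((1, -1)) = 0
Stationarity residual: grad f(x) + sum_i lambda_i a_i = (-2, 1)
  -> stationarity FAILS
Primal feasibility (all g_i <= 0): OK
Dual feasibility (all lambda_i >= 0): OK
Complementary slackness (lambda_i * g_i(x) = 0 for all i): OK

Verdict: the first failing condition is stationarity -> stat.

stat


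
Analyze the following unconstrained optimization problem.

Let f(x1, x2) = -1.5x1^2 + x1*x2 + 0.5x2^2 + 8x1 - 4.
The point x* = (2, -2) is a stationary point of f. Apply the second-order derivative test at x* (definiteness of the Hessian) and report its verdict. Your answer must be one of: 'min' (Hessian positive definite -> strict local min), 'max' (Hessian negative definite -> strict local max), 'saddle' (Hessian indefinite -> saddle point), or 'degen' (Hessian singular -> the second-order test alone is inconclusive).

Compute the Hessian H = grad^2 f:
  H = [[-3, 1], [1, 1]]
Verify stationarity: grad f(x*) = H x* + g = (0, 0).
Eigenvalues of H: -3.2361, 1.2361.
Eigenvalues have mixed signs, so H is indefinite -> x* is a saddle point.

saddle


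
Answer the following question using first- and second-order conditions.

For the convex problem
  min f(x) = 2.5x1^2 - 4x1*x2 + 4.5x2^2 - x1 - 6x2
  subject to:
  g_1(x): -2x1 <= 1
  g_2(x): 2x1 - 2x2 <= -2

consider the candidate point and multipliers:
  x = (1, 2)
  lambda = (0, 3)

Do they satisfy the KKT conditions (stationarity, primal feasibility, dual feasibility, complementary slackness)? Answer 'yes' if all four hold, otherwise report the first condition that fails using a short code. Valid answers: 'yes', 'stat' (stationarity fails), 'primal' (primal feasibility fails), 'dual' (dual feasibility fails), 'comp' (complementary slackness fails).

Gradient of f: grad f(x) = Q x + c = (-4, 8)
Constraint values g_i(x) = a_i^T x - b_i:
  g_1((1, 2)) = -3
  g_2((1, 2)) = 0
Stationarity residual: grad f(x) + sum_i lambda_i a_i = (2, 2)
  -> stationarity FAILS
Primal feasibility (all g_i <= 0): OK
Dual feasibility (all lambda_i >= 0): OK
Complementary slackness (lambda_i * g_i(x) = 0 for all i): OK

Verdict: the first failing condition is stationarity -> stat.

stat


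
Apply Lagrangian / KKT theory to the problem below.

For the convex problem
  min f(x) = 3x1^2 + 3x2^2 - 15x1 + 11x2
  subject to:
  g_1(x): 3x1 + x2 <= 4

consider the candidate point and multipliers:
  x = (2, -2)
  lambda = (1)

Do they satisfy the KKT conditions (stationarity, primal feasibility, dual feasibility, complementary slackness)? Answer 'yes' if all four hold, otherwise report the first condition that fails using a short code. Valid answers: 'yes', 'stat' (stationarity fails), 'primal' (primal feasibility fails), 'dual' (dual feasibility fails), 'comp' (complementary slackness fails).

Gradient of f: grad f(x) = Q x + c = (-3, -1)
Constraint values g_i(x) = a_i^T x - b_i:
  g_1((2, -2)) = 0
Stationarity residual: grad f(x) + sum_i lambda_i a_i = (0, 0)
  -> stationarity OK
Primal feasibility (all g_i <= 0): OK
Dual feasibility (all lambda_i >= 0): OK
Complementary slackness (lambda_i * g_i(x) = 0 for all i): OK

Verdict: yes, KKT holds.

yes


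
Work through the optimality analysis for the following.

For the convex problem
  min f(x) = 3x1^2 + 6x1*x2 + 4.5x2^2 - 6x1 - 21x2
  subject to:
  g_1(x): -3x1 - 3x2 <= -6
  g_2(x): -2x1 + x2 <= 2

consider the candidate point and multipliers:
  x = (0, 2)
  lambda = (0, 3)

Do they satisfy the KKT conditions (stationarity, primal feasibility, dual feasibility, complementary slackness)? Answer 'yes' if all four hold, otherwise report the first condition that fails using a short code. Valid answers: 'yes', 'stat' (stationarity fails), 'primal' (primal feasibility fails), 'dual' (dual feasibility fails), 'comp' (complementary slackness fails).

Gradient of f: grad f(x) = Q x + c = (6, -3)
Constraint values g_i(x) = a_i^T x - b_i:
  g_1((0, 2)) = 0
  g_2((0, 2)) = 0
Stationarity residual: grad f(x) + sum_i lambda_i a_i = (0, 0)
  -> stationarity OK
Primal feasibility (all g_i <= 0): OK
Dual feasibility (all lambda_i >= 0): OK
Complementary slackness (lambda_i * g_i(x) = 0 for all i): OK

Verdict: yes, KKT holds.

yes


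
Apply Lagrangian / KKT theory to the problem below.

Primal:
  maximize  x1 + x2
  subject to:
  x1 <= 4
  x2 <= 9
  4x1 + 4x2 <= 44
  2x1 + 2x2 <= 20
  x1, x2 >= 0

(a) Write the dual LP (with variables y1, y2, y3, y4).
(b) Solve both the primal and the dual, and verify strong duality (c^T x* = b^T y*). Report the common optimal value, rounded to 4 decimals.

The standard primal-dual pair for 'max c^T x s.t. A x <= b, x >= 0' is:
  Dual:  min b^T y  s.t.  A^T y >= c,  y >= 0.

So the dual LP is:
  minimize  4y1 + 9y2 + 44y3 + 20y4
  subject to:
    y1 + 4y3 + 2y4 >= 1
    y2 + 4y3 + 2y4 >= 1
    y1, y2, y3, y4 >= 0

Solving the primal: x* = (1, 9).
  primal value c^T x* = 10.
Solving the dual: y* = (0, 0, 0, 0.5).
  dual value b^T y* = 10.
Strong duality: c^T x* = b^T y*. Confirmed.

10


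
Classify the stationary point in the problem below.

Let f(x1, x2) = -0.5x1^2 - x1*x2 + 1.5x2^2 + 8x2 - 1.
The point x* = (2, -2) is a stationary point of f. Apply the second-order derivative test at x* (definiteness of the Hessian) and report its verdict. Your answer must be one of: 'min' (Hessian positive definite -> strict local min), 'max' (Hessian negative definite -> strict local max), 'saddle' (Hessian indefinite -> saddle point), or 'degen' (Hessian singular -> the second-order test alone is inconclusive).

Compute the Hessian H = grad^2 f:
  H = [[-1, -1], [-1, 3]]
Verify stationarity: grad f(x*) = H x* + g = (0, 0).
Eigenvalues of H: -1.2361, 3.2361.
Eigenvalues have mixed signs, so H is indefinite -> x* is a saddle point.

saddle


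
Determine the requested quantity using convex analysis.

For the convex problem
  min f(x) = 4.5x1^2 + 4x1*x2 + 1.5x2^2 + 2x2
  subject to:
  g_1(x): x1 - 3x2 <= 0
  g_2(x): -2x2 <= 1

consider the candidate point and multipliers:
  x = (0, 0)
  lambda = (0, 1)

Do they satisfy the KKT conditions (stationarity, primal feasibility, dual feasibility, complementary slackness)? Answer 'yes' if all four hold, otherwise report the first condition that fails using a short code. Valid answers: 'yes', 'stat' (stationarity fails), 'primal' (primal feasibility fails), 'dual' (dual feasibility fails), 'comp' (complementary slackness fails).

Gradient of f: grad f(x) = Q x + c = (0, 2)
Constraint values g_i(x) = a_i^T x - b_i:
  g_1((0, 0)) = 0
  g_2((0, 0)) = -1
Stationarity residual: grad f(x) + sum_i lambda_i a_i = (0, 0)
  -> stationarity OK
Primal feasibility (all g_i <= 0): OK
Dual feasibility (all lambda_i >= 0): OK
Complementary slackness (lambda_i * g_i(x) = 0 for all i): FAILS

Verdict: the first failing condition is complementary_slackness -> comp.

comp


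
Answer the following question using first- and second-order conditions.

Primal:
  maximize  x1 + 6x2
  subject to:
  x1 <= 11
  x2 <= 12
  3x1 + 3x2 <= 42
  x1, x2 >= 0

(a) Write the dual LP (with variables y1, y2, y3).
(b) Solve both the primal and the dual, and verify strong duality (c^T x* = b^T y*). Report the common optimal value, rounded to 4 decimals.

The standard primal-dual pair for 'max c^T x s.t. A x <= b, x >= 0' is:
  Dual:  min b^T y  s.t.  A^T y >= c,  y >= 0.

So the dual LP is:
  minimize  11y1 + 12y2 + 42y3
  subject to:
    y1 + 3y3 >= 1
    y2 + 3y3 >= 6
    y1, y2, y3 >= 0

Solving the primal: x* = (2, 12).
  primal value c^T x* = 74.
Solving the dual: y* = (0, 5, 0.3333).
  dual value b^T y* = 74.
Strong duality: c^T x* = b^T y*. Confirmed.

74


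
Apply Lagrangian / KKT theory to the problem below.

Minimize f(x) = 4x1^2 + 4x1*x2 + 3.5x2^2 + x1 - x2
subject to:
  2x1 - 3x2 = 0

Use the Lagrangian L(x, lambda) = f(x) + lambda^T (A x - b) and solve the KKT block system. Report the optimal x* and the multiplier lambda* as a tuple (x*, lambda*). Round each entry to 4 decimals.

Form the Lagrangian:
  L(x, lambda) = (1/2) x^T Q x + c^T x + lambda^T (A x - b)
Stationarity (grad_x L = 0): Q x + c + A^T lambda = 0.
Primal feasibility: A x = b.

This gives the KKT block system:
  [ Q   A^T ] [ x     ]   [-c ]
  [ A    0  ] [ lambda ] = [ b ]

Solving the linear system:
  x*      = (-0.0203, -0.0135)
  lambda* = (-0.3919)
  f(x*)   = -0.0034

x* = (-0.0203, -0.0135), lambda* = (-0.3919)


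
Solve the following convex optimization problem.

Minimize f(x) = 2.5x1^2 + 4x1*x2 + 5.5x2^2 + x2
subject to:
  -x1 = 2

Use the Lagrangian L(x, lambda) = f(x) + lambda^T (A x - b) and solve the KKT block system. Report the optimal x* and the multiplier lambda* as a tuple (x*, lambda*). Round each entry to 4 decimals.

Form the Lagrangian:
  L(x, lambda) = (1/2) x^T Q x + c^T x + lambda^T (A x - b)
Stationarity (grad_x L = 0): Q x + c + A^T lambda = 0.
Primal feasibility: A x = b.

This gives the KKT block system:
  [ Q   A^T ] [ x     ]   [-c ]
  [ A    0  ] [ lambda ] = [ b ]

Solving the linear system:
  x*      = (-2, 0.6364)
  lambda* = (-7.4545)
  f(x*)   = 7.7727

x* = (-2, 0.6364), lambda* = (-7.4545)


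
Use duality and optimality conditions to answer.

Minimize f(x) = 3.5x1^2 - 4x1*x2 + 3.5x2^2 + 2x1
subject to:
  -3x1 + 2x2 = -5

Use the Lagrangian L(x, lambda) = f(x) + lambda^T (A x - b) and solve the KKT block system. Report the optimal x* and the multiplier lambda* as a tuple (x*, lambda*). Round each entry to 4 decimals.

Form the Lagrangian:
  L(x, lambda) = (1/2) x^T Q x + c^T x + lambda^T (A x - b)
Stationarity (grad_x L = 0): Q x + c + A^T lambda = 0.
Primal feasibility: A x = b.

This gives the KKT block system:
  [ Q   A^T ] [ x     ]   [-c ]
  [ A    0  ] [ lambda ] = [ b ]

Solving the linear system:
  x*      = (1.3256, -0.5116)
  lambda* = (4.4419)
  f(x*)   = 12.4302

x* = (1.3256, -0.5116), lambda* = (4.4419)


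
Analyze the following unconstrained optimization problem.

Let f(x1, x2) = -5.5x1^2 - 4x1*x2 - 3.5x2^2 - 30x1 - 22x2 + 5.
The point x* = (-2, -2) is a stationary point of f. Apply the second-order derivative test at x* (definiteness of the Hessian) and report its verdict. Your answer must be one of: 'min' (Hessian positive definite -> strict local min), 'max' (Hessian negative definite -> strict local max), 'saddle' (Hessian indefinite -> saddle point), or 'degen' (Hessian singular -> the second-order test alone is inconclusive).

Compute the Hessian H = grad^2 f:
  H = [[-11, -4], [-4, -7]]
Verify stationarity: grad f(x*) = H x* + g = (0, 0).
Eigenvalues of H: -13.4721, -4.5279.
Both eigenvalues < 0, so H is negative definite -> x* is a strict local max.

max


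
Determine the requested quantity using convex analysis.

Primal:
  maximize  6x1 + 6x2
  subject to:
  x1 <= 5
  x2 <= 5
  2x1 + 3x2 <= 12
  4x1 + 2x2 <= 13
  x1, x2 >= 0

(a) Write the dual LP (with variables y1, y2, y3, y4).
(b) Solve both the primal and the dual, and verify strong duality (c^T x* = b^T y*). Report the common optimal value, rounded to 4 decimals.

The standard primal-dual pair for 'max c^T x s.t. A x <= b, x >= 0' is:
  Dual:  min b^T y  s.t.  A^T y >= c,  y >= 0.

So the dual LP is:
  minimize  5y1 + 5y2 + 12y3 + 13y4
  subject to:
    y1 + 2y3 + 4y4 >= 6
    y2 + 3y3 + 2y4 >= 6
    y1, y2, y3, y4 >= 0

Solving the primal: x* = (1.875, 2.75).
  primal value c^T x* = 27.75.
Solving the dual: y* = (0, 0, 1.5, 0.75).
  dual value b^T y* = 27.75.
Strong duality: c^T x* = b^T y*. Confirmed.

27.75


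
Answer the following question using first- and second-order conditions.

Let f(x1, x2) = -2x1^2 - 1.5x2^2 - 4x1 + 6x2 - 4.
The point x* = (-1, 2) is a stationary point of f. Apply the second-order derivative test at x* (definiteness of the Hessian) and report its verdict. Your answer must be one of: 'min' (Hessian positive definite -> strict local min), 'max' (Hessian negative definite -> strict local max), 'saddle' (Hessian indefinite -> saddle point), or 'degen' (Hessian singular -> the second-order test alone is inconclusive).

Compute the Hessian H = grad^2 f:
  H = [[-4, 0], [0, -3]]
Verify stationarity: grad f(x*) = H x* + g = (0, 0).
Eigenvalues of H: -4, -3.
Both eigenvalues < 0, so H is negative definite -> x* is a strict local max.

max


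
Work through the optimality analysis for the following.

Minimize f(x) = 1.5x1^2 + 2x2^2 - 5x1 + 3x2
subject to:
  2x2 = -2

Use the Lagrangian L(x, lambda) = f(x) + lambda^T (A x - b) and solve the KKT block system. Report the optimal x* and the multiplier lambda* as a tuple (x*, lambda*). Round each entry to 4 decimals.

Form the Lagrangian:
  L(x, lambda) = (1/2) x^T Q x + c^T x + lambda^T (A x - b)
Stationarity (grad_x L = 0): Q x + c + A^T lambda = 0.
Primal feasibility: A x = b.

This gives the KKT block system:
  [ Q   A^T ] [ x     ]   [-c ]
  [ A    0  ] [ lambda ] = [ b ]

Solving the linear system:
  x*      = (1.6667, -1)
  lambda* = (0.5)
  f(x*)   = -5.1667

x* = (1.6667, -1), lambda* = (0.5)


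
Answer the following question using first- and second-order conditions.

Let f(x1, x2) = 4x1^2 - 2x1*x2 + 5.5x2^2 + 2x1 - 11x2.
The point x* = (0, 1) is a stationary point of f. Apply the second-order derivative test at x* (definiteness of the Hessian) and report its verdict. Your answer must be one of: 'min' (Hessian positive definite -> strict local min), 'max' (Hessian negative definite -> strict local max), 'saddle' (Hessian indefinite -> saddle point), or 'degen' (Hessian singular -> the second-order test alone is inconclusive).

Compute the Hessian H = grad^2 f:
  H = [[8, -2], [-2, 11]]
Verify stationarity: grad f(x*) = H x* + g = (0, 0).
Eigenvalues of H: 7, 12.
Both eigenvalues > 0, so H is positive definite -> x* is a strict local min.

min


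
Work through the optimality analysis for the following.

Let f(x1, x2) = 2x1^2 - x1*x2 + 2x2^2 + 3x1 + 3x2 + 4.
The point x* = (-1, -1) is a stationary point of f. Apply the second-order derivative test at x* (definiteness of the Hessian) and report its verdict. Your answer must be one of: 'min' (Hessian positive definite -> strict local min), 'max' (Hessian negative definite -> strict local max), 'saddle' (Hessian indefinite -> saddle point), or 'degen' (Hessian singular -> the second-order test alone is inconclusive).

Compute the Hessian H = grad^2 f:
  H = [[4, -1], [-1, 4]]
Verify stationarity: grad f(x*) = H x* + g = (0, 0).
Eigenvalues of H: 3, 5.
Both eigenvalues > 0, so H is positive definite -> x* is a strict local min.

min


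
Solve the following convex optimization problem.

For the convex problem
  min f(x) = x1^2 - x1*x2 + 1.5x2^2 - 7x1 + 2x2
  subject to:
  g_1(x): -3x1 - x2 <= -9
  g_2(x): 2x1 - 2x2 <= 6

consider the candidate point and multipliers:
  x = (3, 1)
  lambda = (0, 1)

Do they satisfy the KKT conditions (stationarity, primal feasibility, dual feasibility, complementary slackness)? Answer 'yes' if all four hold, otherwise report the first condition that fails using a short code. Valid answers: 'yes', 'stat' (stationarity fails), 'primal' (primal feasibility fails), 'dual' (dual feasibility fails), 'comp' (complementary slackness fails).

Gradient of f: grad f(x) = Q x + c = (-2, 2)
Constraint values g_i(x) = a_i^T x - b_i:
  g_1((3, 1)) = -1
  g_2((3, 1)) = -2
Stationarity residual: grad f(x) + sum_i lambda_i a_i = (0, 0)
  -> stationarity OK
Primal feasibility (all g_i <= 0): OK
Dual feasibility (all lambda_i >= 0): OK
Complementary slackness (lambda_i * g_i(x) = 0 for all i): FAILS

Verdict: the first failing condition is complementary_slackness -> comp.

comp


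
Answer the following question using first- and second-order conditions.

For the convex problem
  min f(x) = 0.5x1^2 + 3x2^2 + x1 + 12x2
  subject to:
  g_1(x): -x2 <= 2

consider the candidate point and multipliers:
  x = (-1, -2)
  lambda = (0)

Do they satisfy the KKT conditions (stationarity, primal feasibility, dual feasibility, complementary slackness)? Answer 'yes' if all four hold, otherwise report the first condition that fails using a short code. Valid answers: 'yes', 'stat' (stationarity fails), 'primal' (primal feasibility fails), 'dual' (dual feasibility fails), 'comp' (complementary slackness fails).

Gradient of f: grad f(x) = Q x + c = (0, 0)
Constraint values g_i(x) = a_i^T x - b_i:
  g_1((-1, -2)) = 0
Stationarity residual: grad f(x) + sum_i lambda_i a_i = (0, 0)
  -> stationarity OK
Primal feasibility (all g_i <= 0): OK
Dual feasibility (all lambda_i >= 0): OK
Complementary slackness (lambda_i * g_i(x) = 0 for all i): OK

Verdict: yes, KKT holds.

yes


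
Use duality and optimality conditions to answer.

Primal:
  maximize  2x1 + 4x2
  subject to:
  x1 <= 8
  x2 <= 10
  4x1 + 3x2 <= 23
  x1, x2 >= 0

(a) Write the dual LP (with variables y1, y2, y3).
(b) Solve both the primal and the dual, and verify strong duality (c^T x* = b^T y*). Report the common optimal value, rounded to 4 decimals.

The standard primal-dual pair for 'max c^T x s.t. A x <= b, x >= 0' is:
  Dual:  min b^T y  s.t.  A^T y >= c,  y >= 0.

So the dual LP is:
  minimize  8y1 + 10y2 + 23y3
  subject to:
    y1 + 4y3 >= 2
    y2 + 3y3 >= 4
    y1, y2, y3 >= 0

Solving the primal: x* = (0, 7.6667).
  primal value c^T x* = 30.6667.
Solving the dual: y* = (0, 0, 1.3333).
  dual value b^T y* = 30.6667.
Strong duality: c^T x* = b^T y*. Confirmed.

30.6667


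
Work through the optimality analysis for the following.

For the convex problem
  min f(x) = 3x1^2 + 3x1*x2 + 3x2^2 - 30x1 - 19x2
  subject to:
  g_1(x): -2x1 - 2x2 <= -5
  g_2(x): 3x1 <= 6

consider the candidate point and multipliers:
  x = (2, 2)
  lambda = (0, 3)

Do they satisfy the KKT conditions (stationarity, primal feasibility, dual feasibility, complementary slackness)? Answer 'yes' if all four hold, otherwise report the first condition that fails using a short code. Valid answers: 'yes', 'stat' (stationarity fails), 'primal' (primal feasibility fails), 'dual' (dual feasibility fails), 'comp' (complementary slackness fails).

Gradient of f: grad f(x) = Q x + c = (-12, -1)
Constraint values g_i(x) = a_i^T x - b_i:
  g_1((2, 2)) = -3
  g_2((2, 2)) = 0
Stationarity residual: grad f(x) + sum_i lambda_i a_i = (-3, -1)
  -> stationarity FAILS
Primal feasibility (all g_i <= 0): OK
Dual feasibility (all lambda_i >= 0): OK
Complementary slackness (lambda_i * g_i(x) = 0 for all i): OK

Verdict: the first failing condition is stationarity -> stat.

stat


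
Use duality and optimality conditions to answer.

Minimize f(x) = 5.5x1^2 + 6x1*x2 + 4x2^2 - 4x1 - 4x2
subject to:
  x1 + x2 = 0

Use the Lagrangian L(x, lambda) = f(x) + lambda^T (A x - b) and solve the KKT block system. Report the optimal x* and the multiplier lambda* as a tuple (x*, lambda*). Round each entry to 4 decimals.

Form the Lagrangian:
  L(x, lambda) = (1/2) x^T Q x + c^T x + lambda^T (A x - b)
Stationarity (grad_x L = 0): Q x + c + A^T lambda = 0.
Primal feasibility: A x = b.

This gives the KKT block system:
  [ Q   A^T ] [ x     ]   [-c ]
  [ A    0  ] [ lambda ] = [ b ]

Solving the linear system:
  x*      = (0, 0)
  lambda* = (4)
  f(x*)   = 0

x* = (0, 0), lambda* = (4)


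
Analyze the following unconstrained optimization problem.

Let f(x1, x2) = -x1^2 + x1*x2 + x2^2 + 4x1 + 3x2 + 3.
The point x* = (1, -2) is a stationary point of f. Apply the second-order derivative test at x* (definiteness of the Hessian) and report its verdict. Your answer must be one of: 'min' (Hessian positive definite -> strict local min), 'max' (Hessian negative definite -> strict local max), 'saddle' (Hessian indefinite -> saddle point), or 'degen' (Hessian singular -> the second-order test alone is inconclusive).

Compute the Hessian H = grad^2 f:
  H = [[-2, 1], [1, 2]]
Verify stationarity: grad f(x*) = H x* + g = (0, 0).
Eigenvalues of H: -2.2361, 2.2361.
Eigenvalues have mixed signs, so H is indefinite -> x* is a saddle point.

saddle


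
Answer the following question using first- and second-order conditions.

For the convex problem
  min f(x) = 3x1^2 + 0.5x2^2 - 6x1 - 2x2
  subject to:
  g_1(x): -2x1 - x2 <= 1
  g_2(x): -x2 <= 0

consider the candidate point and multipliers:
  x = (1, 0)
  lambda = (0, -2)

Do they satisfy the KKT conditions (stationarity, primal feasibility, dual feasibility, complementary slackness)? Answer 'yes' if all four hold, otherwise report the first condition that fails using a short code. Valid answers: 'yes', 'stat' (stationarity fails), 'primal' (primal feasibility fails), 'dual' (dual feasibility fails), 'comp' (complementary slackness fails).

Gradient of f: grad f(x) = Q x + c = (0, -2)
Constraint values g_i(x) = a_i^T x - b_i:
  g_1((1, 0)) = -3
  g_2((1, 0)) = 0
Stationarity residual: grad f(x) + sum_i lambda_i a_i = (0, 0)
  -> stationarity OK
Primal feasibility (all g_i <= 0): OK
Dual feasibility (all lambda_i >= 0): FAILS
Complementary slackness (lambda_i * g_i(x) = 0 for all i): OK

Verdict: the first failing condition is dual_feasibility -> dual.

dual


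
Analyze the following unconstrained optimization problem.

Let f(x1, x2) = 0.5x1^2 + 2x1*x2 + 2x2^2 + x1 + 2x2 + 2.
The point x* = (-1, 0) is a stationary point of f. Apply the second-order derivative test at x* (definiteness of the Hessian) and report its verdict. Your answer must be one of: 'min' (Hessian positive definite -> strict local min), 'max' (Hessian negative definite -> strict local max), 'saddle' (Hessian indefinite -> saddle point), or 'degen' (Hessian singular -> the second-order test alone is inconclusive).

Compute the Hessian H = grad^2 f:
  H = [[1, 2], [2, 4]]
Verify stationarity: grad f(x*) = H x* + g = (0, 0).
Eigenvalues of H: 0, 5.
H has a zero eigenvalue (singular; positive semidefinite but not definite), so H is neither positive definite, negative definite, nor indefinite. The second-order test alone is inconclusive -> degen.
(Indeed, f is constant along the null direction of H through x*, so x* is not a strict local extremum.)

degen


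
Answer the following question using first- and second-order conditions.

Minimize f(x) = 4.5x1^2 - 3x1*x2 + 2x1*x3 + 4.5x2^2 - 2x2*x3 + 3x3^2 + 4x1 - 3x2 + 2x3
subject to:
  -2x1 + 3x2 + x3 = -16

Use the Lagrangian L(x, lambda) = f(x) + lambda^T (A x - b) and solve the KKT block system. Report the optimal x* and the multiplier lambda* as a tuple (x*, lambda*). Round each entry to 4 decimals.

Form the Lagrangian:
  L(x, lambda) = (1/2) x^T Q x + c^T x + lambda^T (A x - b)
Stationarity (grad_x L = 0): Q x + c + A^T lambda = 0.
Primal feasibility: A x = b.

This gives the KKT block system:
  [ Q   A^T ] [ x     ]   [-c ]
  [ A    0  ] [ lambda ] = [ b ]

Solving the linear system:
  x*      = (1.4258, -3.2151, -3.503)
  lambda* = (9.7359)
  f(x*)   = 82.0586

x* = (1.4258, -3.2151, -3.503), lambda* = (9.7359)


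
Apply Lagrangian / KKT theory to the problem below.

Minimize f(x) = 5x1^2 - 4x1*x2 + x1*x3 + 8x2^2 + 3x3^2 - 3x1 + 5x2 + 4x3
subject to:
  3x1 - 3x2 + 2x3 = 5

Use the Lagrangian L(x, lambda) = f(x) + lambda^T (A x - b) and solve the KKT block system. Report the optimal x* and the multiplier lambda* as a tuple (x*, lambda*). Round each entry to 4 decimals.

Form the Lagrangian:
  L(x, lambda) = (1/2) x^T Q x + c^T x + lambda^T (A x - b)
Stationarity (grad_x L = 0): Q x + c + A^T lambda = 0.
Primal feasibility: A x = b.

This gives the KKT block system:
  [ Q   A^T ] [ x     ]   [-c ]
  [ A    0  ] [ lambda ] = [ b ]

Solving the linear system:
  x*      = (0.9161, -0.6387, 0.1677)
  lambda* = (-2.9613)
  f(x*)   = 4.7677

x* = (0.9161, -0.6387, 0.1677), lambda* = (-2.9613)


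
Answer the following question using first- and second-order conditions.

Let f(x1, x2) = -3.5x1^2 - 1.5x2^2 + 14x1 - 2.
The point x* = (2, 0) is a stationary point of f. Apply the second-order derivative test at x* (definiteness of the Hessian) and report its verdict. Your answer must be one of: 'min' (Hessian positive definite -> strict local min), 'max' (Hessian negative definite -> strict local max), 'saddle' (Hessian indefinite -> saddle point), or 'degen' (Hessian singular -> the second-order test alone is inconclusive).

Compute the Hessian H = grad^2 f:
  H = [[-7, 0], [0, -3]]
Verify stationarity: grad f(x*) = H x* + g = (0, 0).
Eigenvalues of H: -7, -3.
Both eigenvalues < 0, so H is negative definite -> x* is a strict local max.

max


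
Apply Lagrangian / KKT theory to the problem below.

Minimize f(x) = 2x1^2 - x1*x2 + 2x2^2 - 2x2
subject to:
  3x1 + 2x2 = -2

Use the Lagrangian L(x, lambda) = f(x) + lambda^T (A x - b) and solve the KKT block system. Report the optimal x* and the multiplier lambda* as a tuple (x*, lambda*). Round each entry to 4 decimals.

Form the Lagrangian:
  L(x, lambda) = (1/2) x^T Q x + c^T x + lambda^T (A x - b)
Stationarity (grad_x L = 0): Q x + c + A^T lambda = 0.
Primal feasibility: A x = b.

This gives the KKT block system:
  [ Q   A^T ] [ x     ]   [-c ]
  [ A    0  ] [ lambda ] = [ b ]

Solving the linear system:
  x*      = (-0.625, -0.0625)
  lambda* = (0.8125)
  f(x*)   = 0.875

x* = (-0.625, -0.0625), lambda* = (0.8125)


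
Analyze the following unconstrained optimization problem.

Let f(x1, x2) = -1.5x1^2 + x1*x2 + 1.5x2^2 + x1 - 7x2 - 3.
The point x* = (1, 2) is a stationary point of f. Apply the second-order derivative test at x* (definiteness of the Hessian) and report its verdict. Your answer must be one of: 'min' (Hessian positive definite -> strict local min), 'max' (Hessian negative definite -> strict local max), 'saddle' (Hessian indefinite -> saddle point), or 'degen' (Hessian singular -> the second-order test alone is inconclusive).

Compute the Hessian H = grad^2 f:
  H = [[-3, 1], [1, 3]]
Verify stationarity: grad f(x*) = H x* + g = (0, 0).
Eigenvalues of H: -3.1623, 3.1623.
Eigenvalues have mixed signs, so H is indefinite -> x* is a saddle point.

saddle


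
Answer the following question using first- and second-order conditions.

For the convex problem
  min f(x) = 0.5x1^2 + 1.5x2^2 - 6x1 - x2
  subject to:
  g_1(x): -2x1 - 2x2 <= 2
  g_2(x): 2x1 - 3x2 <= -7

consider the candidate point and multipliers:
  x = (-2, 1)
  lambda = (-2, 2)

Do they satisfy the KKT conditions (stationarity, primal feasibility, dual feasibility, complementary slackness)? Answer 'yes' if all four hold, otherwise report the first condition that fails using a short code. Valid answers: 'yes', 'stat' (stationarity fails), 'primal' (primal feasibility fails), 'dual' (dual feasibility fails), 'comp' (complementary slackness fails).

Gradient of f: grad f(x) = Q x + c = (-8, 2)
Constraint values g_i(x) = a_i^T x - b_i:
  g_1((-2, 1)) = 0
  g_2((-2, 1)) = 0
Stationarity residual: grad f(x) + sum_i lambda_i a_i = (0, 0)
  -> stationarity OK
Primal feasibility (all g_i <= 0): OK
Dual feasibility (all lambda_i >= 0): FAILS
Complementary slackness (lambda_i * g_i(x) = 0 for all i): OK

Verdict: the first failing condition is dual_feasibility -> dual.

dual


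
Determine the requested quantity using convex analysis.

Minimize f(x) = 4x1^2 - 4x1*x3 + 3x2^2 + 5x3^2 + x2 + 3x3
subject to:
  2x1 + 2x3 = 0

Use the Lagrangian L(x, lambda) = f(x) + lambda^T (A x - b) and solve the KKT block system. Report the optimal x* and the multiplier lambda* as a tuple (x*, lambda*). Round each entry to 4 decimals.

Form the Lagrangian:
  L(x, lambda) = (1/2) x^T Q x + c^T x + lambda^T (A x - b)
Stationarity (grad_x L = 0): Q x + c + A^T lambda = 0.
Primal feasibility: A x = b.

This gives the KKT block system:
  [ Q   A^T ] [ x     ]   [-c ]
  [ A    0  ] [ lambda ] = [ b ]

Solving the linear system:
  x*      = (0.1154, -0.1667, -0.1154)
  lambda* = (-0.6923)
  f(x*)   = -0.2564

x* = (0.1154, -0.1667, -0.1154), lambda* = (-0.6923)


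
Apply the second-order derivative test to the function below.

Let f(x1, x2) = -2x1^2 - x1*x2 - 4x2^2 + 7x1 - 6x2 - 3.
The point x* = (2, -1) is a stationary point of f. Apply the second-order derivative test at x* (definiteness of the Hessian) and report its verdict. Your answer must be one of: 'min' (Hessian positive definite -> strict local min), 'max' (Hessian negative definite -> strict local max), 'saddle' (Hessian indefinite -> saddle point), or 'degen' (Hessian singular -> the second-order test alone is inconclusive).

Compute the Hessian H = grad^2 f:
  H = [[-4, -1], [-1, -8]]
Verify stationarity: grad f(x*) = H x* + g = (0, 0).
Eigenvalues of H: -8.2361, -3.7639.
Both eigenvalues < 0, so H is negative definite -> x* is a strict local max.

max


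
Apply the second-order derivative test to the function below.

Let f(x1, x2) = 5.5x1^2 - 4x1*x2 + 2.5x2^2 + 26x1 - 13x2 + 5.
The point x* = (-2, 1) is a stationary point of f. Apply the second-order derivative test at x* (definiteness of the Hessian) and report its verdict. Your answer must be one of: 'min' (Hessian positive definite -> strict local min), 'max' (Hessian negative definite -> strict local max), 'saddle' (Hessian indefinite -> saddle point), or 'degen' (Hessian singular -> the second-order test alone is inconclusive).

Compute the Hessian H = grad^2 f:
  H = [[11, -4], [-4, 5]]
Verify stationarity: grad f(x*) = H x* + g = (0, 0).
Eigenvalues of H: 3, 13.
Both eigenvalues > 0, so H is positive definite -> x* is a strict local min.

min


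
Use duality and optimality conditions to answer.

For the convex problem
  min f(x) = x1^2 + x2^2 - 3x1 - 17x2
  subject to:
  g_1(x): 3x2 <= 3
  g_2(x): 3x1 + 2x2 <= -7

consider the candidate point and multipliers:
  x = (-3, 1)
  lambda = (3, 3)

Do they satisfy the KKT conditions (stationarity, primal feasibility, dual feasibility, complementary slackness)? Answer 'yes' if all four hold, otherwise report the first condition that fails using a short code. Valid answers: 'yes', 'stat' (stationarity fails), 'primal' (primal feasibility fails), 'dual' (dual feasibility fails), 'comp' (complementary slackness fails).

Gradient of f: grad f(x) = Q x + c = (-9, -15)
Constraint values g_i(x) = a_i^T x - b_i:
  g_1((-3, 1)) = 0
  g_2((-3, 1)) = 0
Stationarity residual: grad f(x) + sum_i lambda_i a_i = (0, 0)
  -> stationarity OK
Primal feasibility (all g_i <= 0): OK
Dual feasibility (all lambda_i >= 0): OK
Complementary slackness (lambda_i * g_i(x) = 0 for all i): OK

Verdict: yes, KKT holds.

yes


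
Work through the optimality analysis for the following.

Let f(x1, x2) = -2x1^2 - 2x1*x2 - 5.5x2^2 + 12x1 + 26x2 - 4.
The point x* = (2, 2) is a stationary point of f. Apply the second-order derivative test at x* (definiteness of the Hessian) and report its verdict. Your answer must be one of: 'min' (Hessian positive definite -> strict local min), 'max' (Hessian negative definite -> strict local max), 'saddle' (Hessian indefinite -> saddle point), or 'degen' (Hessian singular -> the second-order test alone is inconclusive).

Compute the Hessian H = grad^2 f:
  H = [[-4, -2], [-2, -11]]
Verify stationarity: grad f(x*) = H x* + g = (0, 0).
Eigenvalues of H: -11.5311, -3.4689.
Both eigenvalues < 0, so H is negative definite -> x* is a strict local max.

max


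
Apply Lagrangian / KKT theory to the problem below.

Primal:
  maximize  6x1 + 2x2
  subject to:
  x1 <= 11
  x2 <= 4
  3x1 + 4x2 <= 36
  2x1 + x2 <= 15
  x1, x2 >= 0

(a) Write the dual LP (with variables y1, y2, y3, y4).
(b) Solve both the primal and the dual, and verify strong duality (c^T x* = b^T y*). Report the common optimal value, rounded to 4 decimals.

The standard primal-dual pair for 'max c^T x s.t. A x <= b, x >= 0' is:
  Dual:  min b^T y  s.t.  A^T y >= c,  y >= 0.

So the dual LP is:
  minimize  11y1 + 4y2 + 36y3 + 15y4
  subject to:
    y1 + 3y3 + 2y4 >= 6
    y2 + 4y3 + y4 >= 2
    y1, y2, y3, y4 >= 0

Solving the primal: x* = (7.5, 0).
  primal value c^T x* = 45.
Solving the dual: y* = (0, 0, 0, 3).
  dual value b^T y* = 45.
Strong duality: c^T x* = b^T y*. Confirmed.

45


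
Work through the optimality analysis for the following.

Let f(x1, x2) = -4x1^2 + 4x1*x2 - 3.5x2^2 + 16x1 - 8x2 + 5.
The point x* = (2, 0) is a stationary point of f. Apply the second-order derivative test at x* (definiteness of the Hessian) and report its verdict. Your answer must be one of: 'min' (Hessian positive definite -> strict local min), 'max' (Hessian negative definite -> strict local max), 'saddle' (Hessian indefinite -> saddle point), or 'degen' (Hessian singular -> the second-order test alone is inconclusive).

Compute the Hessian H = grad^2 f:
  H = [[-8, 4], [4, -7]]
Verify stationarity: grad f(x*) = H x* + g = (0, 0).
Eigenvalues of H: -11.5311, -3.4689.
Both eigenvalues < 0, so H is negative definite -> x* is a strict local max.

max


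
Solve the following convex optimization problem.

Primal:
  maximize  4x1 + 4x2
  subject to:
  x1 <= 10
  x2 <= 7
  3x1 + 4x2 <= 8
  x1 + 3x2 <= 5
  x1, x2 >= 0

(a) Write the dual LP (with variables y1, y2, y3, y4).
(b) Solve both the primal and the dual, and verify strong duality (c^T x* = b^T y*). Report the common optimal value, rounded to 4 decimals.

The standard primal-dual pair for 'max c^T x s.t. A x <= b, x >= 0' is:
  Dual:  min b^T y  s.t.  A^T y >= c,  y >= 0.

So the dual LP is:
  minimize  10y1 + 7y2 + 8y3 + 5y4
  subject to:
    y1 + 3y3 + y4 >= 4
    y2 + 4y3 + 3y4 >= 4
    y1, y2, y3, y4 >= 0

Solving the primal: x* = (2.6667, 0).
  primal value c^T x* = 10.6667.
Solving the dual: y* = (0, 0, 1.3333, 0).
  dual value b^T y* = 10.6667.
Strong duality: c^T x* = b^T y*. Confirmed.

10.6667


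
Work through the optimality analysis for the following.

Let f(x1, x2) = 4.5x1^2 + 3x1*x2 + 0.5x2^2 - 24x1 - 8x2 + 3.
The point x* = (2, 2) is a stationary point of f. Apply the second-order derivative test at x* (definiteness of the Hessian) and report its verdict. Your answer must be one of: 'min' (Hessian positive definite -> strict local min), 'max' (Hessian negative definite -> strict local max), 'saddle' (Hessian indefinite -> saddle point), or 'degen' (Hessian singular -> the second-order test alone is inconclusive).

Compute the Hessian H = grad^2 f:
  H = [[9, 3], [3, 1]]
Verify stationarity: grad f(x*) = H x* + g = (0, 0).
Eigenvalues of H: 0, 10.
H has a zero eigenvalue (singular; positive semidefinite but not definite), so H is neither positive definite, negative definite, nor indefinite. The second-order test alone is inconclusive -> degen.
(Indeed, f is constant along the null direction of H through x*, so x* is not a strict local extremum.)

degen


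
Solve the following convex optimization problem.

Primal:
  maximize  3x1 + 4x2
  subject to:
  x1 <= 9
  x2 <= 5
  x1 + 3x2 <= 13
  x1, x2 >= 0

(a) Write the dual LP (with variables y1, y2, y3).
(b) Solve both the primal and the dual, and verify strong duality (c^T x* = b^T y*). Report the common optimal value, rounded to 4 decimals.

The standard primal-dual pair for 'max c^T x s.t. A x <= b, x >= 0' is:
  Dual:  min b^T y  s.t.  A^T y >= c,  y >= 0.

So the dual LP is:
  minimize  9y1 + 5y2 + 13y3
  subject to:
    y1 + y3 >= 3
    y2 + 3y3 >= 4
    y1, y2, y3 >= 0

Solving the primal: x* = (9, 1.3333).
  primal value c^T x* = 32.3333.
Solving the dual: y* = (1.6667, 0, 1.3333).
  dual value b^T y* = 32.3333.
Strong duality: c^T x* = b^T y*. Confirmed.

32.3333
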